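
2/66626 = 1/33313 = 0.00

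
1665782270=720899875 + 944882395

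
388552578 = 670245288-281692710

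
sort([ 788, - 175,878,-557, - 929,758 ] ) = [ - 929, - 557, - 175,  758, 788,  878 ]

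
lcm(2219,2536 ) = 17752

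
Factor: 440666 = 2^1*220333^1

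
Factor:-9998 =  -  2^1*4999^1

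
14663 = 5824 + 8839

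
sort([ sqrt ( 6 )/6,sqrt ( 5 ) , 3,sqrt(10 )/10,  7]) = [sqrt(10)/10,sqrt(6)/6,sqrt( 5), 3,7]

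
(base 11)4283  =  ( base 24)9jh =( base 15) 1a22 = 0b1011000011001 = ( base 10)5657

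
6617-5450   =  1167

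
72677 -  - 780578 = 853255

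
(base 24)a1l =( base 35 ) 4PU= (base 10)5805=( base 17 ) 1318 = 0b1011010101101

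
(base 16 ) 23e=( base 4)20332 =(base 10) 574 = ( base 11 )482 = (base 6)2354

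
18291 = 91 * 201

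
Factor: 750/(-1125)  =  - 2^1*3^(-1 )= -2/3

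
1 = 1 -0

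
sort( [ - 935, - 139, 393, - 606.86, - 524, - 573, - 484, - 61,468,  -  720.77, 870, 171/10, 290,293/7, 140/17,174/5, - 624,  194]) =[ - 935, - 720.77,-624,-606.86, - 573, - 524,-484 ,-139, - 61,140/17, 171/10,  174/5, 293/7,194,290, 393, 468, 870 ] 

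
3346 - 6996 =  - 3650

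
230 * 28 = 6440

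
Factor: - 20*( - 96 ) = 2^7*3^1*5^1= 1920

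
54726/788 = 69 + 177/394 = 69.45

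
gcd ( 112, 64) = 16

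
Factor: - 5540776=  - 2^3*17^1*131^1 * 311^1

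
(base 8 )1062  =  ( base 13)343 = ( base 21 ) 15g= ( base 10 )562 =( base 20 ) 182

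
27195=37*735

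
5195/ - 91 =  - 58 + 83/91 =-  57.09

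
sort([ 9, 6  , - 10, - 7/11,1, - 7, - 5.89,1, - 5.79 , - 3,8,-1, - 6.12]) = [ - 10, - 7, - 6.12, - 5.89,  -  5.79, - 3, - 1, - 7/11,1,1, 6,8,9] 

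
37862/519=37862/519 = 72.95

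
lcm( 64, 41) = 2624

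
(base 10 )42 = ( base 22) 1K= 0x2A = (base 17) 28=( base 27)1F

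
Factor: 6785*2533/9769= 17186405/9769=5^1*17^1*23^1*59^1*149^1 * 9769^( - 1)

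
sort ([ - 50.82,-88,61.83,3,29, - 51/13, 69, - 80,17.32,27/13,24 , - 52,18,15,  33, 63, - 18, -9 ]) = [-88, - 80,  -  52 , -50.82, - 18, - 9,-51/13 , 27/13, 3,15 , 17.32, 18,  24,29,33,61.83, 63, 69 ]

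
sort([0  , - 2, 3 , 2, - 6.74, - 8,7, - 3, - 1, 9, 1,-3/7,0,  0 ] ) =[ - 8, - 6.74, - 3, - 2, - 1, - 3/7,0,0,0,  1,  2,3,  7,9 ]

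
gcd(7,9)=1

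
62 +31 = 93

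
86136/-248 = -10767/31 = -347.32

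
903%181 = 179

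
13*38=494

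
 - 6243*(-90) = 561870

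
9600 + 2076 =11676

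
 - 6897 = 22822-29719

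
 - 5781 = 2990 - 8771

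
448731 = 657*683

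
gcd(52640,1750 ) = 70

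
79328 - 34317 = 45011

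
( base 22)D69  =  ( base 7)24520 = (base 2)1100100100001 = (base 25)A78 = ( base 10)6433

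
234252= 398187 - 163935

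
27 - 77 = -50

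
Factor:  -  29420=  -  2^2*5^1*1471^1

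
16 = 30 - 14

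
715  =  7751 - 7036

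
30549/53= 576+21/53 = 576.40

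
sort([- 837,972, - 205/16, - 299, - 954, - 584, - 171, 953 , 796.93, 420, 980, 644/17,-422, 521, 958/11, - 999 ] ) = [-999  , - 954, - 837,  -  584, - 422 ,-299, - 171, - 205/16, 644/17,958/11, 420, 521,796.93, 953, 972, 980 ] 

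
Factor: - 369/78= - 123/26=- 2^(-1 ) * 3^1*13^ (  -  1)*41^1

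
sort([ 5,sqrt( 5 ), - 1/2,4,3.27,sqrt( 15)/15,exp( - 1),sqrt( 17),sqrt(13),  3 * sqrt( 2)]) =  [-1/2 , sqrt(15)/15 , exp( - 1),sqrt(5 ),3.27,sqrt( 13 ), 4, sqrt( 17), 3*sqrt ( 2),  5] 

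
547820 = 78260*7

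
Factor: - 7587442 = -2^1*37^1*102533^1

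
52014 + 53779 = 105793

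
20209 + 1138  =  21347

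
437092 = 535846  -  98754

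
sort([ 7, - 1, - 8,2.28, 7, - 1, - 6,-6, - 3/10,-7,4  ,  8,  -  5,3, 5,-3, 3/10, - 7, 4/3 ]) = [ - 8, - 7,-7,- 6,-6,-5, -3, - 1,-1, - 3/10,3/10, 4/3,  2.28,  3,4, 5  ,  7,7,8 ]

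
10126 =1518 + 8608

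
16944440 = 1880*9013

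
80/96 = 5/6  =  0.83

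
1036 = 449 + 587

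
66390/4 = 16597 + 1/2 = 16597.50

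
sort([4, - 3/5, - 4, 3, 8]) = [ - 4,-3/5, 3, 4,8 ]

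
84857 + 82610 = 167467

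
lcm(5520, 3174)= 126960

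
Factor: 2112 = 2^6*3^1*11^1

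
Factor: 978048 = 2^7*3^3*283^1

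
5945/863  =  5945/863 = 6.89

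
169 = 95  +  74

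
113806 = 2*56903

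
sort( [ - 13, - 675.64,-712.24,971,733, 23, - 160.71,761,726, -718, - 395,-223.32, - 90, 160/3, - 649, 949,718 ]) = [ - 718,-712.24,-675.64,  -  649, - 395, - 223.32, - 160.71, - 90 , - 13,23,  160/3,718, 726 , 733 , 761, 949,971]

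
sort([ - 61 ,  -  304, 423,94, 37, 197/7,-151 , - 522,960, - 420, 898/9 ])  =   [-522, - 420,-304 , - 151,-61,197/7,37 , 94, 898/9, 423  ,  960]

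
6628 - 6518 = 110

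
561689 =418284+143405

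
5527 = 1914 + 3613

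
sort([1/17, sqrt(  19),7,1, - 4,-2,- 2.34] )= [-4,  -  2.34,-2,1/17,1, sqrt( 19 ), 7] 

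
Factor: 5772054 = 2^1*3^1*962009^1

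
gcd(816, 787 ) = 1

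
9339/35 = 266 + 29/35 = 266.83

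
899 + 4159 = 5058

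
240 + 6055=6295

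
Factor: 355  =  5^1*71^1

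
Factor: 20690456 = 2^3*29^1 * 101^1*883^1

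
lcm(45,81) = 405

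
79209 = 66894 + 12315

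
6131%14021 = 6131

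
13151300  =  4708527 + 8442773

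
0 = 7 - 7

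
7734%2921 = 1892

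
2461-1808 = 653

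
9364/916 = 10 + 51/229 = 10.22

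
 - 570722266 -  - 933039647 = 362317381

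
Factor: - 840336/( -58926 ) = 2^3  *  23^( - 1)*41^1= 328/23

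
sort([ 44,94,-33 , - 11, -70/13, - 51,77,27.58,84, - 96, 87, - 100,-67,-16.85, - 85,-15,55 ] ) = [ - 100, - 96, - 85, - 67, - 51, - 33, - 16.85 ,- 15, - 11, - 70/13,27.58, 44,55,77, 84,87,94]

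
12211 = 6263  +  5948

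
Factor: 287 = 7^1*41^1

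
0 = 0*7955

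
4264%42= 22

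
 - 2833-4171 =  - 7004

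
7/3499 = 7/3499 =0.00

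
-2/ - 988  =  1/494  =  0.00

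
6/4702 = 3/2351 = 0.00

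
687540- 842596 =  - 155056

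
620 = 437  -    -  183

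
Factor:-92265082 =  - 2^1*7^1*13^1*613^1*827^1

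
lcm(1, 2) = 2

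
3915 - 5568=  - 1653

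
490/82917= 490/82917=0.01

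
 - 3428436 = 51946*( - 66)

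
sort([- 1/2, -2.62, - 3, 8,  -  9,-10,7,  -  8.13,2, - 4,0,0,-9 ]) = [ - 10,- 9, - 9,-8.13,-4,-3 , - 2.62, - 1/2,0,0,2, 7,8]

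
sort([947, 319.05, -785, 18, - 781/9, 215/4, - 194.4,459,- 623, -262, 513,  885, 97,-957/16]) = [ - 785, - 623, - 262,  -  194.4,  -  781/9, - 957/16, 18 , 215/4,97,319.05 , 459,513,  885, 947 ]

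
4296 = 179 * 24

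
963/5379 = 321/1793 = 0.18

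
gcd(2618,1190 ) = 238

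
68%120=68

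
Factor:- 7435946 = -2^1 *7^2*23^1*3299^1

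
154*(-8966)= - 1380764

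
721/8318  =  721/8318 = 0.09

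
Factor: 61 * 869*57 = 3^1*11^1 * 19^1* 61^1*79^1 =3021513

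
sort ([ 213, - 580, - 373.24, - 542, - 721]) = [  -  721, - 580, - 542, - 373.24, 213 ]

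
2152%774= 604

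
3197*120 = 383640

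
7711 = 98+7613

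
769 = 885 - 116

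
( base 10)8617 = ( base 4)2012221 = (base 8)20651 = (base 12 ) 4ba1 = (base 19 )14ga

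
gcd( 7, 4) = 1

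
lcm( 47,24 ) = 1128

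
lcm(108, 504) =1512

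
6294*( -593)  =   - 3732342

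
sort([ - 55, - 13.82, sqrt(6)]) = [-55,-13.82,sqrt (6) ]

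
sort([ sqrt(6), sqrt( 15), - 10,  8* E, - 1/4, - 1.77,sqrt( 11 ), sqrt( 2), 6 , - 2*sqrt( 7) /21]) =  [- 10 , - 1.77, - 2*sqrt( 7)/21, - 1/4, sqrt( 2), sqrt( 6 ),sqrt( 11), sqrt( 15),  6, 8*E]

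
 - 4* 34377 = - 137508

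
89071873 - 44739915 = 44331958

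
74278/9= 8253+1/9 = 8253.11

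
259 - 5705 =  - 5446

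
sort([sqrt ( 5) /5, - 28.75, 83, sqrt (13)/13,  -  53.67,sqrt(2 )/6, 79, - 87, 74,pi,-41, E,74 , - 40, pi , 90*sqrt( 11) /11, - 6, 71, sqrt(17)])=[  -  87, - 53.67, - 41, -40, - 28.75, - 6, sqrt (2)/6,sqrt (13)/13,sqrt( 5)/5, E, pi, pi, sqrt (17), 90*sqrt(11)/11, 71, 74, 74, 79, 83]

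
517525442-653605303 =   -  136079861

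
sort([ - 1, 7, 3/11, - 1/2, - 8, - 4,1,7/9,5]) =[ - 8, -4,-1, - 1/2 , 3/11,7/9,1,5,7]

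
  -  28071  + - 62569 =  -90640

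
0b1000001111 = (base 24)ln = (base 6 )2235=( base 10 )527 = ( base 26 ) K7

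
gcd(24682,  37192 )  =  2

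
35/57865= 7/11573 =0.00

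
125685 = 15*8379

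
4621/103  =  4621/103 = 44.86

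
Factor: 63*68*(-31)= -2^2*3^2*7^1*17^1*31^1=- 132804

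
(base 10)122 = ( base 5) 442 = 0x7A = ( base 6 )322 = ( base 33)3N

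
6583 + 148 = 6731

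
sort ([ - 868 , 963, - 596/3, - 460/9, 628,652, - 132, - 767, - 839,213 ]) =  [ - 868, - 839,-767, - 596/3, - 132,  -  460/9, 213, 628,652,963]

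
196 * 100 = 19600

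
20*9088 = 181760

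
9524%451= 53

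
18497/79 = 18497/79  =  234.14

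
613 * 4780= 2930140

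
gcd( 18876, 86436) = 12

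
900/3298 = 450/1649=   0.27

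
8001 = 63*127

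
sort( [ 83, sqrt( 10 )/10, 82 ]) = [ sqrt( 10)/10, 82, 83 ]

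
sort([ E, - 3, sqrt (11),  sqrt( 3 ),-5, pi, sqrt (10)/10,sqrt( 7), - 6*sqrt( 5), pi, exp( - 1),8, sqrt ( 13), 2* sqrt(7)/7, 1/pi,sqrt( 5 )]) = [-6*sqrt (5 ), - 5 ,-3, sqrt( 10)/10, 1/pi,  exp ( - 1 ),  2 * sqrt(7)/7, sqrt(3), sqrt( 5),  sqrt(7),E,pi, pi , sqrt( 11), sqrt( 13 ),8]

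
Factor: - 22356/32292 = -3^2 * 13^( - 1 ) = - 9/13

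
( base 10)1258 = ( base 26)1ma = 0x4ea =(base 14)65C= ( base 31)19i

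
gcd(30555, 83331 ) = 9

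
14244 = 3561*4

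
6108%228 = 180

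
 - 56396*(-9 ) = 507564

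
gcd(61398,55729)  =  1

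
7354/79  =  93+7/79 =93.09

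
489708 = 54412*9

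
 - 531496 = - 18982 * 28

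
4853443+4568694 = 9422137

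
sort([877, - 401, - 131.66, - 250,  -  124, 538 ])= [-401, - 250, - 131.66, - 124, 538,877] 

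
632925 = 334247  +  298678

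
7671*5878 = 45090138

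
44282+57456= 101738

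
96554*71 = 6855334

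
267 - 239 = 28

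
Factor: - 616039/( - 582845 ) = 5^ ( - 1 ) * 17^( - 1)*61^1*6857^( - 1)*10099^1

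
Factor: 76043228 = 2^2*317^1*59971^1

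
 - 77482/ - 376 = 206+13/188  =  206.07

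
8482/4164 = 4241/2082 = 2.04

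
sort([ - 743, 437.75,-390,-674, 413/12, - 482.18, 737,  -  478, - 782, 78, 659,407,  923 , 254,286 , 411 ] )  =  [-782, - 743, - 674,-482.18, - 478, - 390,413/12, 78,254,286,407, 411, 437.75 , 659, 737, 923]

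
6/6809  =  6/6809=0.00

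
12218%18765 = 12218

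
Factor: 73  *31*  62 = 140306 = 2^1*31^2*73^1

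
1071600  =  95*11280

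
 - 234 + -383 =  - 617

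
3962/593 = 3962/593  =  6.68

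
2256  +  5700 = 7956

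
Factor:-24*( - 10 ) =240 = 2^4*3^1*5^1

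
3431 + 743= 4174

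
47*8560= 402320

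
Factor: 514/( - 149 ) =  - 2^1*149^( - 1 ) * 257^1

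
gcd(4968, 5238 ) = 54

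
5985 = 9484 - 3499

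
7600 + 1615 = 9215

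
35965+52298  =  88263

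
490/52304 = 35/3736 = 0.01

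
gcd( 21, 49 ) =7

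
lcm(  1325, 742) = 18550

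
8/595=8/595= 0.01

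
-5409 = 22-5431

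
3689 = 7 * 527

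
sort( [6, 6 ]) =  [6  ,  6]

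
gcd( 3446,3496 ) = 2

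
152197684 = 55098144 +97099540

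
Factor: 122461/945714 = 2^( - 1 )*3^( - 1)*7^( - 1 )*11^ ( - 1)* 23^( - 1)*89^( - 1)*151^1*811^1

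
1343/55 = 24  +  23/55 = 24.42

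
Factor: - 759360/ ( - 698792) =840/773 = 2^3*3^1 * 5^1*7^1*773^(  -  1)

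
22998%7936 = 7126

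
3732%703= 217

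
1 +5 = 6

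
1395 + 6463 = 7858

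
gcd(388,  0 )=388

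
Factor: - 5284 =- 2^2*1321^1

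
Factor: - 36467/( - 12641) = 12641^(  -  1) * 36467^1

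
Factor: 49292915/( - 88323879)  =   - 3^(-1)*5^1*29^(-1) *53^1  *  26573^1*145031^( - 1 )  =  -7041845/12617697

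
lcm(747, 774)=64242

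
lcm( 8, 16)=16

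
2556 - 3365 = -809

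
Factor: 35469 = 3^2*7^1*563^1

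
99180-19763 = 79417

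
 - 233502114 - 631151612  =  -864653726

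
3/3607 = 3/3607 = 0.00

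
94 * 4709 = 442646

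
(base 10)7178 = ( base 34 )674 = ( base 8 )16012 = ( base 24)cb2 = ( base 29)8ff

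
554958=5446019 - 4891061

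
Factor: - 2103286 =- 2^1 *1051643^1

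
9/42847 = 9/42847 = 0.00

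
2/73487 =2/73487 = 0.00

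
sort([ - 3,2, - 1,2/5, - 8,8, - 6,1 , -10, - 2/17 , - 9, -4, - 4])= [-10, - 9, - 8, - 6, - 4, - 4, - 3, - 1, - 2/17,2/5,1,2,8 ] 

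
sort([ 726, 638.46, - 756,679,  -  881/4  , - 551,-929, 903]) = [ - 929, - 756,-551, - 881/4, 638.46,679,726,903 ] 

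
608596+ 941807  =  1550403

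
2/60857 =2/60857 = 0.00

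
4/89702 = 2/44851 = 0.00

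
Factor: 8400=2^4*3^1*5^2*7^1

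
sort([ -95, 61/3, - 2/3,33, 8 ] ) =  [ - 95,  -  2/3 , 8, 61/3, 33] 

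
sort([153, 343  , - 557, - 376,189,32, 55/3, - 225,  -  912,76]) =[ - 912, - 557, - 376,-225,55/3,  32,76,153,189,343 ]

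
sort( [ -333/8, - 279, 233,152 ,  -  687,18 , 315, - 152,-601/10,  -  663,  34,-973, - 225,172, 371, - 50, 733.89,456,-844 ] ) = [ - 973 , - 844, - 687,- 663, - 279, - 225, - 152, - 601/10, - 50, - 333/8,  18, 34  ,  152,  172, 233,  315, 371,456, 733.89]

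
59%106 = 59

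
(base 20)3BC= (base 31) 1f6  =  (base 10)1432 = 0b10110011000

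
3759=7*537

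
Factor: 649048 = 2^3*81131^1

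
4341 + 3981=8322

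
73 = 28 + 45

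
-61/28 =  - 3+ 23/28 = -2.18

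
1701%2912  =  1701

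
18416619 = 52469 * 351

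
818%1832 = 818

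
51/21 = 2  +  3/7 = 2.43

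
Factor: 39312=2^4 * 3^3*7^1 * 13^1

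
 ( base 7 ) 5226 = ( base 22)3H7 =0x729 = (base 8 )3451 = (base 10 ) 1833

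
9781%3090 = 511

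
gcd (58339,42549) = 1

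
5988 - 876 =5112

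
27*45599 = 1231173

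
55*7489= 411895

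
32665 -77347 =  - 44682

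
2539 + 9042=11581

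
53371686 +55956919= 109328605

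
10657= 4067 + 6590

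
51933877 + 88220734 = 140154611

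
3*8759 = 26277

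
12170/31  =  392 + 18/31  =  392.58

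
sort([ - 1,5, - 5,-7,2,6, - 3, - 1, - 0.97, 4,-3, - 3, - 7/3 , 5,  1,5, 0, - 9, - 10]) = [ - 10, - 9,  -  7, - 5, - 3, - 3, - 3,-7/3, - 1,-1, - 0.97,  0, 1,2,4, 5,5,5,  6 ]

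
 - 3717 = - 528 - 3189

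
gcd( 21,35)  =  7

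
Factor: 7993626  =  2^1*3^1*293^1*4547^1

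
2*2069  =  4138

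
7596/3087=844/343=   2.46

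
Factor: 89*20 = 2^2* 5^1*89^1=1780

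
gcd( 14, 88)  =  2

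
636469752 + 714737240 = 1351206992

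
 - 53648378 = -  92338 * 581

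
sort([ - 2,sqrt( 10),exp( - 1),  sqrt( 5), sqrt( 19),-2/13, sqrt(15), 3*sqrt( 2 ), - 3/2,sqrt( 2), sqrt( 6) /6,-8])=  [ - 8,-2, - 3/2, - 2/13,exp ( - 1), sqrt( 6 ) /6, sqrt ( 2),sqrt ( 5),sqrt( 10 ),sqrt( 15), 3 * sqrt( 2), sqrt( 19 ) ] 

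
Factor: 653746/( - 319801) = -2^1*193^ ( - 1)*1657^(- 1)*326873^1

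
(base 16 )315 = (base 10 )789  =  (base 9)1066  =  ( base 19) 23a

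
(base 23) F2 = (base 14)1AB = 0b101011011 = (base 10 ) 347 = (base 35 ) 9w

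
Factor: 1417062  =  2^1 *3^1*59^1*4003^1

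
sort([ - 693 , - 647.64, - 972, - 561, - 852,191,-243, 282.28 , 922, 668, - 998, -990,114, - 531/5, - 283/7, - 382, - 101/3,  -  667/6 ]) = [ - 998,  -  990, - 972,  -  852,  -  693,-647.64 , - 561, - 382, - 243,  -  667/6, - 531/5,  -  283/7, - 101/3,114, 191, 282.28,668, 922 ]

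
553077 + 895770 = 1448847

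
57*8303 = 473271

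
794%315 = 164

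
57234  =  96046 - 38812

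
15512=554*28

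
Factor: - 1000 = - 2^3*5^3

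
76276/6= 38138/3 = 12712.67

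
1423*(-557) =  - 792611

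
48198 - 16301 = 31897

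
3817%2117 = 1700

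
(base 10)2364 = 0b100100111100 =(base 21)57c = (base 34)21i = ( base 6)14540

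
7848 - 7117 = 731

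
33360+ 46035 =79395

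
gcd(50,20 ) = 10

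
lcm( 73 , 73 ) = 73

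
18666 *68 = 1269288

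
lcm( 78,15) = 390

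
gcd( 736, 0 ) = 736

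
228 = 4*57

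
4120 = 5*824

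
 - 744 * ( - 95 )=70680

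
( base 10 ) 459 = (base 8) 713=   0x1cb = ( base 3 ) 122000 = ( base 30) F9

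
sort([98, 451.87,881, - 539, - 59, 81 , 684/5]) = [ - 539, - 59,  81, 98,684/5, 451.87, 881 ]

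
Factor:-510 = -2^1*3^1*5^1*17^1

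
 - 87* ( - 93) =8091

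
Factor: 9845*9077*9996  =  2^2*3^1*5^1*7^2 *11^1*17^1*29^1*179^1*313^1 = 893273197740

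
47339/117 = 404 + 71/117   =  404.61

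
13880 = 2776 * 5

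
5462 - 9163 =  - 3701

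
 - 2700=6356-9056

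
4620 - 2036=2584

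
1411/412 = 1411/412 = 3.42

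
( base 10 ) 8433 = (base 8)20361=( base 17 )1c31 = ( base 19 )146G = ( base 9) 12510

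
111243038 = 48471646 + 62771392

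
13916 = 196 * 71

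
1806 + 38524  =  40330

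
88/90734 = 44/45367 = 0.00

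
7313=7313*1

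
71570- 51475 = 20095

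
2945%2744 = 201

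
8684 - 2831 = 5853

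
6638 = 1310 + 5328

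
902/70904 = 451/35452 = 0.01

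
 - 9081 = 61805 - 70886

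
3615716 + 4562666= 8178382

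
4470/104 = 42+51/52 = 42.98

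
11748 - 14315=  -2567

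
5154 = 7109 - 1955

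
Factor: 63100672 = 2^8*19^1*12973^1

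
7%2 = 1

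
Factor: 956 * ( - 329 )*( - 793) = 249417532 = 2^2*7^1*13^1*47^1*61^1*239^1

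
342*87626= 29968092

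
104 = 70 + 34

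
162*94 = 15228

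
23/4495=23/4495 = 0.01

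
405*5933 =2402865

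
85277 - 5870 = 79407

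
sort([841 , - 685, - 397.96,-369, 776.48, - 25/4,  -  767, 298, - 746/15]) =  [-767,-685, - 397.96,- 369,- 746/15,- 25/4 , 298, 776.48,841]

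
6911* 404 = 2792044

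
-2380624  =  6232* (-382)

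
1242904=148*8398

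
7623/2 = 3811 + 1/2=3811.50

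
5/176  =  5/176= 0.03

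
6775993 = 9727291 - 2951298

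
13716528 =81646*168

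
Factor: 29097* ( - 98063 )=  - 2853339111 =-3^2  *  7^1*53^1*61^1*14009^1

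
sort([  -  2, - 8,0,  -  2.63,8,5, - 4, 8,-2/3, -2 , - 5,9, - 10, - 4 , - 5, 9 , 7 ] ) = [  -  10, - 8, - 5, - 5, - 4,- 4,  -  2.63,  -  2,-2,-2/3,0,5,7,  8,8,9,9] 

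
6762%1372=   1274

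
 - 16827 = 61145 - 77972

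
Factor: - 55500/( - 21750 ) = 74/29 =2^1*29^(  -  1)* 37^1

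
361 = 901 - 540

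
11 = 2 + 9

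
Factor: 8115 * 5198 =42181770  =  2^1*3^1*5^1*23^1*113^1*541^1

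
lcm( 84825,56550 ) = 169650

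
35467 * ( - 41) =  - 1454147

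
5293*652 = 3451036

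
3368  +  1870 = 5238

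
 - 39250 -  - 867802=828552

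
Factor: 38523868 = 2^2*19^1*506893^1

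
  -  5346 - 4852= -10198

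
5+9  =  14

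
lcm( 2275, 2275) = 2275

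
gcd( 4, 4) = 4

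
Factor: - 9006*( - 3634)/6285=10909268/2095 = 2^2*5^(-1)*19^1*23^1*79^2 * 419^( - 1)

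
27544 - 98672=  - 71128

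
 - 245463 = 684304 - 929767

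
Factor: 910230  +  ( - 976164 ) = - 65934 = -2^1*3^4 * 11^1 *37^1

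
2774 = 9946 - 7172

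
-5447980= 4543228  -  9991208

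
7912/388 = 1978/97 =20.39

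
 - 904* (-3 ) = 2712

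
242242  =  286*847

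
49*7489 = 366961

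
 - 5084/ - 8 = 1271/2  =  635.50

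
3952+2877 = 6829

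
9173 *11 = 100903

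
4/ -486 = -2/243=- 0.01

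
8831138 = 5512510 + 3318628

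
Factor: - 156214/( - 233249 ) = 2^1 * 37^1*41^ ( - 1 )*2111^1 * 5689^( - 1)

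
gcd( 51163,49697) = 1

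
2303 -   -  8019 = 10322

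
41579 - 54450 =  - 12871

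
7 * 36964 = 258748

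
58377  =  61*957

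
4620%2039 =542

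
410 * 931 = 381710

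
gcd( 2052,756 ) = 108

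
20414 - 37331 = -16917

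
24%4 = 0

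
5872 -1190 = 4682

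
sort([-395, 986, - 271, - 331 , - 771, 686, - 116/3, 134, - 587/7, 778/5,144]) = [ - 771, - 395, - 331, - 271,-587/7, - 116/3,134, 144, 778/5, 686 , 986 ]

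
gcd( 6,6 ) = 6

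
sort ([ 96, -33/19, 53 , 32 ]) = [- 33/19, 32,53, 96 ]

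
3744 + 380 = 4124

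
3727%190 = 117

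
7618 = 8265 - 647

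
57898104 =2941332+54956772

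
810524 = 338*2398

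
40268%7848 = 1028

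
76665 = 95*807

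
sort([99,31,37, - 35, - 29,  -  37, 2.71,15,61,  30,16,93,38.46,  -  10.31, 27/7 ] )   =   [ - 37, - 35, - 29,  -  10.31,  2.71,27/7, 15,16,30,31,37,38.46,61,93 , 99]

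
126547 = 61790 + 64757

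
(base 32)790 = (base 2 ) 1110100100000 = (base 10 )7456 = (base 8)16440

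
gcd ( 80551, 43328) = 1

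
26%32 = 26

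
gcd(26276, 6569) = 6569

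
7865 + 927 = 8792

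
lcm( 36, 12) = 36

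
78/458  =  39/229 =0.17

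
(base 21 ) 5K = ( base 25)50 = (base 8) 175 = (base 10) 125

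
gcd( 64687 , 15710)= 1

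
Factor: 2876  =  2^2 * 719^1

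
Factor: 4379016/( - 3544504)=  - 3^1*23^1*7933^1*443063^(-1) =- 547377/443063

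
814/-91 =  - 814/91= - 8.95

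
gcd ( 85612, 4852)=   4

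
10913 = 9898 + 1015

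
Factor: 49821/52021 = 3^1*16607^1*52021^( - 1)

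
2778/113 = 2778/113 = 24.58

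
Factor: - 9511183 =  - 11^1 * 37^1*23369^1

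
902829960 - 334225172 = 568604788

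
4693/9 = 521  +  4/9 = 521.44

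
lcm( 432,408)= 7344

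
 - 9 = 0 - 9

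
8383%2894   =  2595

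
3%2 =1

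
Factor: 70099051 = 11^2 * 579331^1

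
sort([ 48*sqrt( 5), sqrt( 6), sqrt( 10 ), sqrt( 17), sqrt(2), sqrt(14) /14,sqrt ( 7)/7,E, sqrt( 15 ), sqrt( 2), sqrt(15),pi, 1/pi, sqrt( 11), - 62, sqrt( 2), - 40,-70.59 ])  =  [ - 70.59, - 62, - 40,sqrt ( 14)/14, 1/pi, sqrt(7)/7,sqrt( 2), sqrt( 2),sqrt(2 ), sqrt(6), E,pi,  sqrt( 10),  sqrt( 11 ), sqrt( 15), sqrt( 15 ) , sqrt( 17), 48*sqrt( 5)]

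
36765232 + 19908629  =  56673861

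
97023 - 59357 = 37666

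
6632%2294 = 2044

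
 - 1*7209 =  - 7209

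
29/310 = 29/310 = 0.09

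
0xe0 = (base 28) 80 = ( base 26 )8G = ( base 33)6q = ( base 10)224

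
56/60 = 14/15 = 0.93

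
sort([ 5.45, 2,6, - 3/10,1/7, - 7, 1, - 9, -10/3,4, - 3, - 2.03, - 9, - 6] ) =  [-9, - 9, - 7, - 6, - 10/3,-3,-2.03,-3/10, 1/7,1, 2, 4, 5.45 , 6]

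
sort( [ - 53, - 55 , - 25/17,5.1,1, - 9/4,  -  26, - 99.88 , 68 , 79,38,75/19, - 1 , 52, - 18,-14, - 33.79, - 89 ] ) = [ - 99.88, - 89,  -  55, - 53, - 33.79, - 26 , - 18 , -14, - 9/4, - 25/17, - 1, 1,75/19,5.1, 38,52, 68, 79 ]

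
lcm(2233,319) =2233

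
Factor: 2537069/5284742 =2^ (  -  1 )*283^( - 1 )*577^1 * 4397^1*9337^( - 1) 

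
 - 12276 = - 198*62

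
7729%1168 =721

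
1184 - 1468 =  -284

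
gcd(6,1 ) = 1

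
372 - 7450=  - 7078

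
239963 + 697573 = 937536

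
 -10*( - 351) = 3510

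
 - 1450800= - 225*6448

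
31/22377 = 31/22377 = 0.00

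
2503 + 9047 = 11550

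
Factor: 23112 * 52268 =2^5*3^3*73^1 * 107^1*179^1   =  1208018016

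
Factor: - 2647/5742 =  - 2^( - 1) * 3^( - 2)*11^(-1 )  *  29^( - 1 )* 2647^1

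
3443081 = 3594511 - 151430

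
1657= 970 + 687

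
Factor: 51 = 3^1*17^1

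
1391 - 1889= - 498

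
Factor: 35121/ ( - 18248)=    - 2^( - 3 )*3^1* 23^1 * 509^1*2281^( - 1 )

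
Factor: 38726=2^1 * 17^2*67^1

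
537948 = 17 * 31644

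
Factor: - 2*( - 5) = 10 = 2^1*5^1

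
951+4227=5178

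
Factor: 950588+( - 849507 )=101081^1  =  101081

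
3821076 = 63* 60652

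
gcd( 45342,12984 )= 6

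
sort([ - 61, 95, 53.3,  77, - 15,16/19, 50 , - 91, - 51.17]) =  [ - 91,-61, - 51.17,-15, 16/19, 50,  53.3,  77,95]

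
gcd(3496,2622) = 874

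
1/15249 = 1/15249 = 0.00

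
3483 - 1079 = 2404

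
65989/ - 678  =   - 65989/678  =  - 97.33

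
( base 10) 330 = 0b101001010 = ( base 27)c6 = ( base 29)BB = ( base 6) 1310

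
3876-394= 3482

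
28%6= 4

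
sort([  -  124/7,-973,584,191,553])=[-973,-124/7, 191,553, 584]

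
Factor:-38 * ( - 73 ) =2774 = 2^1*19^1*73^1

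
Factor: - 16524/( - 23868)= 3^2 * 13^(- 1 ) = 9/13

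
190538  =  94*2027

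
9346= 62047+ - 52701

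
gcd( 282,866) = 2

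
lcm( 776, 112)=10864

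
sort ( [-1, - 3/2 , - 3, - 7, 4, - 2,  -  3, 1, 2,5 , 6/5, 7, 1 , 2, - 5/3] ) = [ - 7, - 3 ,-3, -2, - 5/3,  -  3/2, - 1, 1, 1,  6/5,2,  2,4,5,7]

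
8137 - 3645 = 4492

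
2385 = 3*795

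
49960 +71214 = 121174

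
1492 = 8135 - 6643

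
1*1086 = 1086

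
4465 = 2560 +1905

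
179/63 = 179/63= 2.84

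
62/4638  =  31/2319 = 0.01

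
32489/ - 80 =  - 32489/80 = - 406.11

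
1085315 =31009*35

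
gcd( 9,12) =3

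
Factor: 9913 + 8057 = 2^1*3^1*5^1*599^1 = 17970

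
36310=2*18155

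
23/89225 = 23/89225 = 0.00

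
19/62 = 19/62 = 0.31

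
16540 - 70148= - 53608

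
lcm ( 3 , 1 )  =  3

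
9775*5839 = 57076225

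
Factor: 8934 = 2^1*3^1*1489^1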